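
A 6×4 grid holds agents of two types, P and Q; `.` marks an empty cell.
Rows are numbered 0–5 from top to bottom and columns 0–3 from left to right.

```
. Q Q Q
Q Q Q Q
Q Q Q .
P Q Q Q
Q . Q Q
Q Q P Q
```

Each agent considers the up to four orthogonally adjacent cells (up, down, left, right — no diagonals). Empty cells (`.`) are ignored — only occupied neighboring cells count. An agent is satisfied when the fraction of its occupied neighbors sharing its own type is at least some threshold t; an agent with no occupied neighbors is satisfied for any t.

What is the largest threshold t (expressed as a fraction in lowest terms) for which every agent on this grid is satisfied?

(0,1)Q 2/2
(0,2)Q 3/3
(0,3)Q 2/2
(1,0)Q 2/2
(1,1)Q 4/4
(1,2)Q 4/4
(1,3)Q 2/2
(2,0)Q 2/3
(2,1)Q 4/4
(2,2)Q 3/3
(3,0)P 0/3
(3,1)Q 2/3
(3,2)Q 4/4
(3,3)Q 2/2
(4,0)Q 1/2
(4,2)Q 2/3
(4,3)Q 3/3
(5,0)Q 2/2
(5,1)Q 1/2
(5,2)P 0/3
(5,3)Q 1/2
The smallest same-type fraction is 0/3 at (3,0), which reduces to 0/1. Any threshold above that leaves this agent unsatisfied.

0/1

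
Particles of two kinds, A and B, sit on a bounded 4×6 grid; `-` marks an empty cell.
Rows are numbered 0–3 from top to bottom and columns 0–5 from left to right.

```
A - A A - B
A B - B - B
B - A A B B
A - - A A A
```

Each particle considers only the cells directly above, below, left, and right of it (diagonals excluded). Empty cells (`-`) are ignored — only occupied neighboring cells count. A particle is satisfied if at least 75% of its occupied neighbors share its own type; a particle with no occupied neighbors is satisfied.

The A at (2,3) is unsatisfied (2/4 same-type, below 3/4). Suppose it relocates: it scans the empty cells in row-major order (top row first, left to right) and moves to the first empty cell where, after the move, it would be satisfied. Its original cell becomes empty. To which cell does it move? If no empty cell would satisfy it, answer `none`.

(3,1)

Vacating (2,3). Empty cells in order:
  (0,1): 2/3 same-type → still unsatisfied.
  (0,4): 1/2 same-type → still unsatisfied.
  (1,2): 2/4 same-type → still unsatisfied.
  (1,4): 0/3 same-type → still unsatisfied.
  (2,1): 1/3 same-type → still unsatisfied.
  (3,1): 1/1 same-type → satisfied — stop here.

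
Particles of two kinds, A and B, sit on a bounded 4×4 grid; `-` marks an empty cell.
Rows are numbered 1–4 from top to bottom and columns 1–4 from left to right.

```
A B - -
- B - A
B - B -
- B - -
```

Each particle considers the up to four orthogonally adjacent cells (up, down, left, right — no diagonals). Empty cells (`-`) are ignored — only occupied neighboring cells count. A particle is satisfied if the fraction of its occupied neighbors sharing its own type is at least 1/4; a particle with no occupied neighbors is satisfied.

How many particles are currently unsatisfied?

(1,1)A 0/1 unhappy
(1,2)B 1/2 ok
(2,2)B 1/1 ok
(2,4)A 0/0 ok
(3,1)B 0/0 ok
(3,3)B 0/0 ok
(4,2)B 0/0 ok
Unsatisfied: (1,1) — 1 in total.

1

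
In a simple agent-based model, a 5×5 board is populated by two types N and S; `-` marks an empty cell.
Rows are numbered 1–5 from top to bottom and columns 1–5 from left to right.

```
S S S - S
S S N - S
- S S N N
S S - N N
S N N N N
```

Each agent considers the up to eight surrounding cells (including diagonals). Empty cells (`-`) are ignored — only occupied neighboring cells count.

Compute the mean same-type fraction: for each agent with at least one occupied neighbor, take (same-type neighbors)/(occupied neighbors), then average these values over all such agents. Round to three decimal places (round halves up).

Row 1: (1,1)S 3/3 · (1,2)S 4/5 · (1,3)S 2/3 · (1,5)S 1/1
Row 2: (2,1)S 4/4 · (2,2)S 6/7 · (2,3)N 1/6 · (2,5)S 1/3
Row 3: (3,2)S 5/6 · (3,3)S 3/6 · (3,4)N 4/6 · (3,5)N 3/4
Row 4: (4,1)S 3/4 · (4,2)S 4/6 · (4,4)N 6/7 · (4,5)N 5/5
Row 5: (5,1)S 2/3 · (5,2)N 1/4 · (5,3)N 3/4 · (5,4)N 4/4 · (5,5)N 3/3
Sum over 21 agents: 3/3 + 4/5 + 2/3 + 1/1 + 4/4 + 6/7 + 1/6 + 1/3 + 5/6 + 3/6 + 4/6 + 3/4 + 3/4 + 4/6 + 6/7 + 5/5 + 2/3 + 1/4 + 3/4 + 4/4 + 3/3 = 543/35; mean = 543/35 ÷ 21 = 181/245 = 0.738775… → 0.739.

0.739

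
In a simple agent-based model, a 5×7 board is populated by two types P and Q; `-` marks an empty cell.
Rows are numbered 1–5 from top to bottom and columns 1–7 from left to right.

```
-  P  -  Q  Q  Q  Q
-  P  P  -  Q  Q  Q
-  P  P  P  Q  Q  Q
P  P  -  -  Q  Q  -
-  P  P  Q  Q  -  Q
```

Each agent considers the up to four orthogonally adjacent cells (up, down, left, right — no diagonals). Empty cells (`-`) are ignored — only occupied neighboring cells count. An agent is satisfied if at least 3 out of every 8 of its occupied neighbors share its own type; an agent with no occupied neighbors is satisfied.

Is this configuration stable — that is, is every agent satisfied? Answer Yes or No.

Row 1: (1,2)P 1/1 ok · (1,4)Q 1/1 ok · (1,5)Q 3/3 ok · (1,6)Q 3/3 ok · (1,7)Q 2/2 ok
Row 2: (2,2)P 3/3 ok · (2,3)P 2/2 ok · (2,5)Q 3/3 ok · (2,6)Q 4/4 ok · (2,7)Q 3/3 ok
Row 3: (3,2)P 3/3 ok · (3,3)P 3/3 ok · (3,4)P 1/2 ok · (3,5)Q 3/4 ok · (3,6)Q 4/4 ok · (3,7)Q 2/2 ok
Row 4: (4,1)P 1/1 ok · (4,2)P 3/3 ok · (4,5)Q 3/3 ok · (4,6)Q 2/2 ok
Row 5: (5,2)P 2/2 ok · (5,3)P 1/2 ok · (5,4)Q 1/2 ok · (5,5)Q 2/2 ok · (5,7)Q 0/0 ok
All meet the threshold, so the configuration is stable.

Yes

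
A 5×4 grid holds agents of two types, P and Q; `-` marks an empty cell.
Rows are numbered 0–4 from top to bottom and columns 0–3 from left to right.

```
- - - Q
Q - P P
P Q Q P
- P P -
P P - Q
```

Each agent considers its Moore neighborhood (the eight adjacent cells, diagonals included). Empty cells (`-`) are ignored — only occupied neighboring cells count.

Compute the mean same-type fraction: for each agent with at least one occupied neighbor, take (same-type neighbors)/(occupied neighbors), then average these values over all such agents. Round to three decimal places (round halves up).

0.473

Row 0: (0,3)Q 0/2
Row 1: (1,0)Q 1/2 · (1,2)P 2/5 · (1,3)P 2/4
Row 2: (2,0)P 1/3 · (2,1)Q 2/6 · (2,2)Q 1/6 · (2,3)P 3/4
Row 3: (3,1)P 4/6 · (3,2)P 3/6
Row 4: (4,0)P 2/2 · (4,1)P 3/3 · (4,3)Q 0/1
Sum over 13 agents: 0/2 + 1/2 + 2/5 + 2/4 + 1/3 + 2/6 + 1/6 + 3/4 + 4/6 + 3/6 + 2/2 + 3/3 + 0/1 = 123/20; mean = 123/20 ÷ 13 = 123/260 = 0.473076… → 0.473.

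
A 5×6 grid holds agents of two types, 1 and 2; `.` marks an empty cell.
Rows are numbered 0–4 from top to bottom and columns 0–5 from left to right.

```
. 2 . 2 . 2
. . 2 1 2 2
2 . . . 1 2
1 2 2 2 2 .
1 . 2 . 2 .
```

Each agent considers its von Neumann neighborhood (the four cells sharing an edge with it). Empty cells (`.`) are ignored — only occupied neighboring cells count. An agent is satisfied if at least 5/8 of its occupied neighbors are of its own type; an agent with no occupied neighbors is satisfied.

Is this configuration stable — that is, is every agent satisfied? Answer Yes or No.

(0,1)2 0/0 ok
(0,3)2 0/1 unhappy
(0,5)2 1/1 ok
(1,2)2 0/1 unhappy
(1,3)1 0/3 unhappy
(1,4)2 1/3 unhappy
(1,5)2 3/3 ok
(2,0)2 0/1 unhappy
(2,4)1 0/3 unhappy
(2,5)2 1/2 unhappy
(3,0)1 1/3 unhappy
(3,1)2 1/2 unhappy
(3,2)2 3/3 ok
(3,3)2 2/2 ok
(3,4)2 2/3 ok
(4,0)1 1/1 ok
(4,2)2 1/1 ok
(4,4)2 1/1 ok
For instance (0,3) has only 0/1 same-type neighbors, below 5/8.

No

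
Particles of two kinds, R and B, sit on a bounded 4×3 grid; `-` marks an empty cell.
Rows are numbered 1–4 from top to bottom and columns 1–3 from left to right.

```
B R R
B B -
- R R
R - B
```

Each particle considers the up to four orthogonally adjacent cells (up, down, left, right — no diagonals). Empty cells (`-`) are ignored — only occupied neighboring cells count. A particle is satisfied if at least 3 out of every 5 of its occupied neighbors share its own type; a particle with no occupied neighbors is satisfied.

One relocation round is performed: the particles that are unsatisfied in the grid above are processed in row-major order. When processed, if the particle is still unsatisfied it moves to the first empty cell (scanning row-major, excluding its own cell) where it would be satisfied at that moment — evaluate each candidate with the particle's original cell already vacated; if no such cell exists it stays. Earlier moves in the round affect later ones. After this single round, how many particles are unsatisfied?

Initially unsatisfied (in order): (1,1), (1,2), (2,2), (3,2), (3,3), (4,3).
  (1,1): no empty cell satisfies it; stays.
  (1,2) → (2,3).
  (2,2): no empty cell satisfies it; stays.
  (3,2): no empty cell satisfies it; stays.
  (3,3): now satisfied by earlier moves; stays.
  (4,3) → (1,2).
Resulting grid:
B B R
B B R
- R R
R - -
Unsatisfied now: (1,3), (2,2), (3,2).

3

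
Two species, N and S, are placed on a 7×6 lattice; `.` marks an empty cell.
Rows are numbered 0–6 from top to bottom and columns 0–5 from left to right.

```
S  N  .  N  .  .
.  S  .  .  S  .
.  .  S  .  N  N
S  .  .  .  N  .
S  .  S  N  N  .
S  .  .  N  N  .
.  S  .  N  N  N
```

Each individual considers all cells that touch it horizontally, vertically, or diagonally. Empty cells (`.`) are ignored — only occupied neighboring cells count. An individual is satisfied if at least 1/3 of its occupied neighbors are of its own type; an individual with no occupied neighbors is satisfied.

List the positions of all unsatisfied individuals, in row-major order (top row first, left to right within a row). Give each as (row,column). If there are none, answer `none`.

Row 0: (0,0)S 1/2 satisfied · (0,1)N 0/2 not · (0,3)N 0/1 not
Row 1: (1,1)S 2/3 satisfied · (1,4)S 0/3 not
Row 2: (2,2)S 1/1 satisfied · (2,4)N 2/3 satisfied · (2,5)N 2/3 satisfied
Row 3: (3,0)S 1/1 satisfied · (3,4)N 4/4 satisfied
Row 4: (4,0)S 2/2 satisfied · (4,2)S 0/2 not · (4,3)N 4/5 satisfied · (4,4)N 4/4 satisfied
Row 5: (5,0)S 2/2 satisfied · (5,3)N 5/6 satisfied · (5,4)N 6/6 satisfied
Row 6: (6,1)S 1/1 satisfied · (6,3)N 3/3 satisfied · (6,4)N 4/4 satisfied · (6,5)N 2/2 satisfied

(0,1), (0,3), (1,4), (4,2)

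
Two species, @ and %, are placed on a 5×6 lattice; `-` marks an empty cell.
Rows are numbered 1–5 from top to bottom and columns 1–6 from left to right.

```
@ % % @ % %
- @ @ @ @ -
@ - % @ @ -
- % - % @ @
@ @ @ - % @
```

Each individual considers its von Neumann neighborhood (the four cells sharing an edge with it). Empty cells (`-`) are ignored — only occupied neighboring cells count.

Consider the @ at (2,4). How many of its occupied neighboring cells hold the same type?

4

Occupied neighbors of (2,4): (1,4)=@, (3,4)=@, (2,3)=@, (2,5)=@.
Same type (@): 4 of 4.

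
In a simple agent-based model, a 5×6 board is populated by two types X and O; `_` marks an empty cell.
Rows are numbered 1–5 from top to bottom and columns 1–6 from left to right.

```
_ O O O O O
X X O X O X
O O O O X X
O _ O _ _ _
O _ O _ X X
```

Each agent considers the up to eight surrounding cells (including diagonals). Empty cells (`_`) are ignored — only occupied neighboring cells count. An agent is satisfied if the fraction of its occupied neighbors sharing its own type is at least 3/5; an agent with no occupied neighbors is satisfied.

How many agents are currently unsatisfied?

(1,2)O 2/4 not
(1,3)O 3/5 satisfied
(1,4)O 4/5 satisfied
(1,5)O 3/5 satisfied
(1,6)O 2/3 satisfied
(2,1)X 1/4 not
(2,2)X 1/7 not
(2,3)O 6/8 satisfied
(2,4)X 1/8 not
(2,5)O 4/8 not
(2,6)X 2/5 not
(3,1)O 2/4 not
(3,2)O 5/7 satisfied
(3,3)O 4/6 satisfied
(3,4)O 4/6 satisfied
(3,5)X 3/5 satisfied
(3,6)X 2/3 satisfied
(4,1)O 3/3 satisfied
(4,3)O 4/4 satisfied
(5,1)O 1/1 satisfied
(5,3)O 1/1 satisfied
(5,5)X 1/1 satisfied
(5,6)X 1/1 satisfied
Unsatisfied: (1,2), (2,1), (2,2), (2,4), (2,5), (2,6), (3,1) — 7 in total.

7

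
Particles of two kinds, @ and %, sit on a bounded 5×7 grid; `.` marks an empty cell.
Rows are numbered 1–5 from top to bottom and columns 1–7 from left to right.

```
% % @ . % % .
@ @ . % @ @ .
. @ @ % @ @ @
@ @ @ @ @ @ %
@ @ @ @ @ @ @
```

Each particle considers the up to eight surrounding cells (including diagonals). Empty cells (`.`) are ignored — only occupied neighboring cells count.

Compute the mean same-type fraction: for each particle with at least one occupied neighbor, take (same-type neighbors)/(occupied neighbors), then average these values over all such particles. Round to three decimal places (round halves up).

0.684

Row 1: (1,1)% 1/3 · (1,2)% 1/4 · (1,3)@ 1/3 · (1,5)% 2/4 · (1,6)% 1/3
Row 2: (2,1)@ 2/4 · (2,2)@ 4/6 · (2,4)% 2/6 · (2,5)@ 3/7 · (2,6)@ 4/6
Row 3: (3,2)@ 6/6 · (3,3)@ 5/7 · (3,4)% 1/7 · (3,5)@ 6/8 · (3,6)@ 6/7 · (3,7)@ 3/4
Row 4: (4,1)@ 4/4 · (4,2)@ 7/7 · (4,3)@ 7/8 · (4,4)@ 7/8 · (4,5)@ 7/8 · (4,6)@ 7/8 · (4,7)% 0/5
Row 5: (5,1)@ 3/3 · (5,2)@ 5/5 · (5,3)@ 5/5 · (5,4)@ 5/5 · (5,5)@ 5/5 · (5,6)@ 4/5 · (5,7)@ 2/3
Sum over 30 particles: 1/3 + 1/4 + 1/3 + 2/4 + 1/3 + 2/4 + 4/6 + 2/6 + 3/7 + 4/6 + 6/6 + 5/7 + 1/7 + 6/8 + 6/7 + 3/4 + 4/4 + 7/7 + 7/8 + 7/8 + 7/8 + 7/8 + 0/5 + 3/3 + 5/5 + 5/5 + 5/5 + 5/5 + 4/5 + 2/3 = 8621/420; mean = 8621/420 ÷ 30 = 8621/12600 = 0.684206… → 0.684.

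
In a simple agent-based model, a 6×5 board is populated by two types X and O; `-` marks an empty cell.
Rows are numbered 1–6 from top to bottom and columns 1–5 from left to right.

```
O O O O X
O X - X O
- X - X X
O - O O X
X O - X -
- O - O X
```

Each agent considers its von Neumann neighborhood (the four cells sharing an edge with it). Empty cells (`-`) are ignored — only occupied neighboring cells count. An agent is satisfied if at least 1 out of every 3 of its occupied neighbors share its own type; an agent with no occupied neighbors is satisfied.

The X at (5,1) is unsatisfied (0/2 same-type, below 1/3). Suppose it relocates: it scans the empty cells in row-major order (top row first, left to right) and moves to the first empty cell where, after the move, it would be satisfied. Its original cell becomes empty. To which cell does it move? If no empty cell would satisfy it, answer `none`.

(2,3)

Vacating (5,1). Empty cells in order:
  (2,3): 2/3 same-type → satisfied — stop here.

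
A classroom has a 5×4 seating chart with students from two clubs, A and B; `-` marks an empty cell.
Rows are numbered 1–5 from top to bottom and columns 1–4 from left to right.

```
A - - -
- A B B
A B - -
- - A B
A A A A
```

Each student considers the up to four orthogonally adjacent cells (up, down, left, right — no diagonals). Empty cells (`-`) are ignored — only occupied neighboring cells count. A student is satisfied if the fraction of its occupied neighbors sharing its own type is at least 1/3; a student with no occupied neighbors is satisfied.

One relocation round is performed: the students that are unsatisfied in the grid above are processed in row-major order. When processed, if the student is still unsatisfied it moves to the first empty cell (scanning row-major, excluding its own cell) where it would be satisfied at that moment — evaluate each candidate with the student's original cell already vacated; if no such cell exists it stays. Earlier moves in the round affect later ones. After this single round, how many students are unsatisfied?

0

Initially unsatisfied (in order): (2,2), (3,1), (3,2), (4,4).
  (2,2) → (1,2).
  (3,1) → (1,3).
  (3,2): now satisfied by earlier moves; stays.
  (4,4) → (1,4).
Resulting grid:
A A A B
- - B B
- B - -
- - A -
A A A A
All satisfied now.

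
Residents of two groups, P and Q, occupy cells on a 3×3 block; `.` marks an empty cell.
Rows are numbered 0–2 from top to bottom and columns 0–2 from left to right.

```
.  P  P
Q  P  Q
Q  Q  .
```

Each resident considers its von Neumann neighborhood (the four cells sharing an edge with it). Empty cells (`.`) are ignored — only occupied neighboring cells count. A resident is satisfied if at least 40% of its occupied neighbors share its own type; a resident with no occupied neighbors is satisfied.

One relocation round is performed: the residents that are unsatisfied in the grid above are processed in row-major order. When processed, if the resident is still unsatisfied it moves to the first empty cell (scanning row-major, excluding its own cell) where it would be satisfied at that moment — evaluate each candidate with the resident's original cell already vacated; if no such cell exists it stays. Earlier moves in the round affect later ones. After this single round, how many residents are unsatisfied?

0

Initially unsatisfied (in order): (1,1), (1,2).
  (1,1) → (0,0).
  (1,2) → (1,1).
Resulting grid:
P P P
Q Q .
Q Q .
All satisfied now.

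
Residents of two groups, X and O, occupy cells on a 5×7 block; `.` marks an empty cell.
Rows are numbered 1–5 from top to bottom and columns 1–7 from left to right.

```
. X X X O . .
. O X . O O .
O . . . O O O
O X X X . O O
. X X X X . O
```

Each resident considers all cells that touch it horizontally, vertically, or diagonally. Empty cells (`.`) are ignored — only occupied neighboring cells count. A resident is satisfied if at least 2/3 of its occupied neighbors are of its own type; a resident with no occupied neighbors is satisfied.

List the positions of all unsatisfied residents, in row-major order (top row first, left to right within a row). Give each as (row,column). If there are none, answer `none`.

(1,4), (2,2), (4,1), (4,2)

Row 1: (1,2)X 2/3 ✓ · (1,3)X 3/4 ✓ · (1,4)X 2/4 ✗ · (1,5)O 2/3 ✓
Row 2: (2,2)O 1/4 ✗ · (2,3)X 3/4 ✓ · (2,5)O 4/5 ✓ · (2,6)O 5/5 ✓
Row 3: (3,1)O 2/3 ✓ · (3,5)O 4/5 ✓ · (3,6)O 6/6 ✓ · (3,7)O 4/4 ✓
Row 4: (4,1)O 1/3 ✗ · (4,2)X 3/5 ✗ · (4,3)X 5/5 ✓ · (4,4)X 4/5 ✓ · (4,6)O 5/6 ✓ · (4,7)O 4/4 ✓
Row 5: (5,2)X 3/4 ✓ · (5,3)X 5/5 ✓ · (5,4)X 4/4 ✓ · (5,5)X 2/3 ✓ · (5,7)O 2/2 ✓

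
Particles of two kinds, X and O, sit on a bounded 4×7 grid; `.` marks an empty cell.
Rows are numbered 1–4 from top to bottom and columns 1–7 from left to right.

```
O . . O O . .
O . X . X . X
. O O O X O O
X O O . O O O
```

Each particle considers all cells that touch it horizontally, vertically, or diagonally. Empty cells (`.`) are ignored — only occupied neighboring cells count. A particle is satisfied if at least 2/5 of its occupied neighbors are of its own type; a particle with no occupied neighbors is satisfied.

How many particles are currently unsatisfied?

(1,1)O 1/1 ✓
(1,4)O 1/3 ✗
(1,5)O 1/2 ✓
(2,1)O 2/2 ✓
(2,3)X 0/4 ✗
(2,5)X 1/5 ✗
(2,7)X 0/2 ✗
(3,2)O 4/6 ✓
(3,3)O 4/5 ✓
(3,4)O 3/6 ✓
(3,5)X 1/5 ✗
(3,6)O 4/7 ✓
(3,7)O 3/4 ✓
(4,1)X 0/2 ✗
(4,2)O 3/4 ✓
(4,3)O 4/4 ✓
(4,5)O 3/4 ✓
(4,6)O 4/5 ✓
(4,7)O 3/3 ✓
Unsatisfied: (1,4), (2,3), (2,5), (2,7), (3,5), (4,1) — 6 in total.

6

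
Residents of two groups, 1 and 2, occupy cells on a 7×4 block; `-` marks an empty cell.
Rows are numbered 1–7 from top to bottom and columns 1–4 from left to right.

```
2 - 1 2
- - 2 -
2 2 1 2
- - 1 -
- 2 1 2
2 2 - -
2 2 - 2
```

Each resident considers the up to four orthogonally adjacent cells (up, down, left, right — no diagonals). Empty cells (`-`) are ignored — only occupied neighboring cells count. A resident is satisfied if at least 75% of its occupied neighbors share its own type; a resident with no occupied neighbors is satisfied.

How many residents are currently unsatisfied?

(1,1)2 0/0 ok
(1,3)1 0/2 unhappy
(1,4)2 0/1 unhappy
(2,3)2 0/2 unhappy
(3,1)2 1/1 ok
(3,2)2 1/2 unhappy
(3,3)1 1/4 unhappy
(3,4)2 0/1 unhappy
(4,3)1 2/2 ok
(5,2)2 1/2 unhappy
(5,3)1 1/3 unhappy
(5,4)2 0/1 unhappy
(6,1)2 2/2 ok
(6,2)2 3/3 ok
(7,1)2 2/2 ok
(7,2)2 2/2 ok
(7,4)2 0/0 ok
Unsatisfied: (1,3), (1,4), (2,3), (3,2), (3,3), (3,4), (5,2), (5,3), (5,4) — 9 in total.

9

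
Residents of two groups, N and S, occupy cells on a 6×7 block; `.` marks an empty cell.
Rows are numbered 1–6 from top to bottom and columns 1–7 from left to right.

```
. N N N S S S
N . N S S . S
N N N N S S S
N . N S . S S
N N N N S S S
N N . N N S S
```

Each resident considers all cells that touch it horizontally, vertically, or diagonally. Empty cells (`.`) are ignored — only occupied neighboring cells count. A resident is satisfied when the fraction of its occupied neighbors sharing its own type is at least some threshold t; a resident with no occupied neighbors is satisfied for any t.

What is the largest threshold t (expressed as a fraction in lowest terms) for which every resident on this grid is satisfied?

2/7

(1,2)N 3/3
(1,3)N 3/4
(1,4)N 2/5
(1,5)S 3/4
(1,6)S 4/4
(1,7)S 2/2
(2,1)N 3/3
(2,3)N 6/7
(2,4)S 3/8
(2,5)S 5/7
(2,7)S 4/4
(3,1)N 3/3
(3,2)N 6/6
(3,3)N 4/6
(3,4)N 3/7
(3,5)S 5/6
(3,6)S 6/6
(3,7)S 4/4
(4,1)N 4/4
(4,3)N 6/7
(4,4)S 2/7
(4,6)S 7/7
(4,7)S 5/5
(5,1)N 4/4
(5,2)N 6/6
(5,3)N 5/6
(5,4)N 4/6
(5,5)S 4/7
(5,6)S 6/7
(5,7)S 5/5
(6,1)N 3/3
(6,2)N 4/4
(6,4)N 3/4
(6,5)N 2/5
(6,6)S 4/5
(6,7)S 3/3
The smallest same-type fraction is 2/7 at (4,4), which reduces to 2/7. Any threshold above that leaves this resident unsatisfied.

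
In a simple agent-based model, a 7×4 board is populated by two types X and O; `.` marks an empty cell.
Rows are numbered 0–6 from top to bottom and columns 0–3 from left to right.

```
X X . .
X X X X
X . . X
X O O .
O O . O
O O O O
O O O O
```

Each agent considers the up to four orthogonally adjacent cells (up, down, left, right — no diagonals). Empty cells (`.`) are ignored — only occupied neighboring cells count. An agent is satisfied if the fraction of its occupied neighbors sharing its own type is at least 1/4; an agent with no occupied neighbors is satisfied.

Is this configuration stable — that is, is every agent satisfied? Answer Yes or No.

Yes

Row 0: (0,0)X 2/2 ok · (0,1)X 2/2 ok
Row 1: (1,0)X 3/3 ok · (1,1)X 3/3 ok · (1,2)X 2/2 ok · (1,3)X 2/2 ok
Row 2: (2,0)X 2/2 ok · (2,3)X 1/1 ok
Row 3: (3,0)X 1/3 ok · (3,1)O 2/3 ok · (3,2)O 1/1 ok
Row 4: (4,0)O 2/3 ok · (4,1)O 3/3 ok · (4,3)O 1/1 ok
Row 5: (5,0)O 3/3 ok · (5,1)O 4/4 ok · (5,2)O 3/3 ok · (5,3)O 3/3 ok
Row 6: (6,0)O 2/2 ok · (6,1)O 3/3 ok · (6,2)O 3/3 ok · (6,3)O 2/2 ok
All meet the threshold, so the configuration is stable.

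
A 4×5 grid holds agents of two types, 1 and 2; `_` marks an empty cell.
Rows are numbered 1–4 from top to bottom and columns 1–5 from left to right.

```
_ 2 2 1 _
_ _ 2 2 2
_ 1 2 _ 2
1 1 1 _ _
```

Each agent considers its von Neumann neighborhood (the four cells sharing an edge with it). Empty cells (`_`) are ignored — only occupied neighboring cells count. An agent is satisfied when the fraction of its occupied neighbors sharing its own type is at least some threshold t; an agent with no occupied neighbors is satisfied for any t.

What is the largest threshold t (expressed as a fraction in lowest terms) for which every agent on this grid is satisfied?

Row 1: (1,2)2 1/1 · (1,3)2 2/3 · (1,4)1 0/2
Row 2: (2,3)2 3/3 · (2,4)2 2/3 · (2,5)2 2/2
Row 3: (3,2)1 1/2 · (3,3)2 1/3 · (3,5)2 1/1
Row 4: (4,1)1 1/1 · (4,2)1 3/3 · (4,3)1 1/2
The smallest same-type fraction is 0/2 at (1,4), which reduces to 0/1. Any threshold above that leaves this agent unsatisfied.

0/1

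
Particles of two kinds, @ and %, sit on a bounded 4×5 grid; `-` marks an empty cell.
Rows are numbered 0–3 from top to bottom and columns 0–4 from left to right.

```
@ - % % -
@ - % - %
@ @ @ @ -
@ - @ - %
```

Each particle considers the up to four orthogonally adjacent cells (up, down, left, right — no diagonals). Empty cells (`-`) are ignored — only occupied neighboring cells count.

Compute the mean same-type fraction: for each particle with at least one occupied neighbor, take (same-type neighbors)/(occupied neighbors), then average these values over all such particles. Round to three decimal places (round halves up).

0.932

Row 0: (0,0)@ 1/1 · (0,2)% 2/2 · (0,3)% 1/1
Row 1: (1,0)@ 2/2 · (1,2)% 1/2 · (1,4)% — no occupied neighbors
Row 2: (2,0)@ 3/3 · (2,1)@ 2/2 · (2,2)@ 3/4 · (2,3)@ 1/1
Row 3: (3,0)@ 1/1 · (3,2)@ 1/1 · (3,4)% — no occupied neighbors
Sum over 11 particles: 1/1 + 2/2 + 1/1 + 2/2 + 1/2 + 3/3 + 2/2 + 3/4 + 1/1 + 1/1 + 1/1 = 41/4; mean = 41/4 ÷ 11 = 41/44 = 0.931818… → 0.932.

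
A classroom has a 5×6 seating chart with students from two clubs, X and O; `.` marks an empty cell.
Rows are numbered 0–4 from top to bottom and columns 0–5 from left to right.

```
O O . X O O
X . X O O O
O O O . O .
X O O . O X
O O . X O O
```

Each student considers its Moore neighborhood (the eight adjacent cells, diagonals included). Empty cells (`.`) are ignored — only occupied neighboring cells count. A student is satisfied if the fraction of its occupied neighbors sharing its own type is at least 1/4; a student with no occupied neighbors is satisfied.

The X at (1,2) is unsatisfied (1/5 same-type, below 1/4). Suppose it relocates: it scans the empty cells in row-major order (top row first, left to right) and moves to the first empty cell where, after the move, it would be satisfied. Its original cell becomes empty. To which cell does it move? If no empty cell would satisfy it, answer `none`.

Vacating (1,2). Empty cells in order:
  (0,2): 1/3 same-type → satisfied — stop here.

(0,2)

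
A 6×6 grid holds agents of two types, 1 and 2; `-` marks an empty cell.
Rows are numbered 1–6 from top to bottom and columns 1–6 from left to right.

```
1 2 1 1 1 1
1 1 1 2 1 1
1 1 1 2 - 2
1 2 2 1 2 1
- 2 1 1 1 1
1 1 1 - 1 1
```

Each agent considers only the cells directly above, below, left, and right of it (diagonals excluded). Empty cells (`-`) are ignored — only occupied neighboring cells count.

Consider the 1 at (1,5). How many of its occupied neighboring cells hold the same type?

Occupied neighbors of (1,5): (2,5)=1, (1,4)=1, (1,6)=1.
Same type (1): 3 of 3.

3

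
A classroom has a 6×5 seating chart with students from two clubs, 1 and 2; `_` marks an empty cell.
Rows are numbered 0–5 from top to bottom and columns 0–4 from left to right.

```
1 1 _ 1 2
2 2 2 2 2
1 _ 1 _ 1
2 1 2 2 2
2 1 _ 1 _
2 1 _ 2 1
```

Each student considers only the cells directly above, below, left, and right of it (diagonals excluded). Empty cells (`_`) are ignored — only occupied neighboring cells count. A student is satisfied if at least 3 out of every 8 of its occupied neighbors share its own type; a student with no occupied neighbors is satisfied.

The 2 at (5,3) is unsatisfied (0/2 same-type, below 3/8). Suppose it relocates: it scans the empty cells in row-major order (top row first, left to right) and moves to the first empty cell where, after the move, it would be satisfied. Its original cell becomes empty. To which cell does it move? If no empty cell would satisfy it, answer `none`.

Vacating (5,3). Empty cells in order:
  (0,2): 1/3 same-type → still unsatisfied.
  (2,1): 1/4 same-type → still unsatisfied.
  (2,3): 2/4 same-type → satisfied — stop here.

(2,3)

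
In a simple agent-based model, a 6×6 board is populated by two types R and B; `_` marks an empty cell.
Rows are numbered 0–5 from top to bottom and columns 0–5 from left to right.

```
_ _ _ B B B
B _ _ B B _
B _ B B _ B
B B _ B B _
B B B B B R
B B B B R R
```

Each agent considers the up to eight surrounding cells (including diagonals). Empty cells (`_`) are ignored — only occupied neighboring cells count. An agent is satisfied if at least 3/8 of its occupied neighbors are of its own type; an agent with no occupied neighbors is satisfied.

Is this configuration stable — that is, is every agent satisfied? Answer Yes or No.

(0,3)B 3/3 ✓
(0,4)B 4/4 ✓
(0,5)B 2/2 ✓
(1,0)B 1/1 ✓
(1,3)B 5/5 ✓
(1,4)B 6/6 ✓
(2,0)B 3/3 ✓
(2,2)B 4/4 ✓
(2,3)B 5/5 ✓
(2,5)B 2/2 ✓
(3,0)B 4/4 ✓
(3,1)B 6/6 ✓
(3,3)B 6/6 ✓
(3,4)B 5/6 ✓
(4,0)B 5/5 ✓
(4,1)B 7/7 ✓
(4,2)B 7/7 ✓
(4,3)B 6/7 ✓
(4,4)B 4/7 ✓
(4,5)R 2/4 ✓
(5,0)B 3/3 ✓
(5,1)B 5/5 ✓
(5,2)B 5/5 ✓
(5,3)B 4/5 ✓
(5,4)R 2/5 ✓
(5,5)R 2/3 ✓
All meet the threshold, so the configuration is stable.

Yes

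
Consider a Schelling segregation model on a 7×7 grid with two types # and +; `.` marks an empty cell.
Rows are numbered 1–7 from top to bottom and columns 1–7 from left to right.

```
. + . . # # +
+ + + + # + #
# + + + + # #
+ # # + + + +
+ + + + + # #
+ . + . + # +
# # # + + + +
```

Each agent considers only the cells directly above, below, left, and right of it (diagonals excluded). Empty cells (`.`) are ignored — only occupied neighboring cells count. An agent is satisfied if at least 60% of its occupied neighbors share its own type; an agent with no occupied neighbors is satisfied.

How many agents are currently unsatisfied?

24

(1,2)+ 1/1 satisfied
(1,5)# 2/2 satisfied
(1,6)# 1/3 not
(1,7)+ 0/2 not
(2,1)+ 1/2 not
(2,2)+ 4/4 satisfied
(2,3)+ 3/3 satisfied
(2,4)+ 2/3 satisfied
(2,5)# 1/4 not
(2,6)+ 0/4 not
(2,7)# 1/3 not
(3,1)# 0/3 not
(3,2)+ 2/4 not
(3,3)+ 3/4 satisfied
(3,4)+ 4/4 satisfied
(3,5)+ 2/4 not
(3,6)# 1/4 not
(3,7)# 2/3 satisfied
(4,1)+ 1/3 not
(4,2)# 1/4 not
(4,3)# 1/4 not
(4,4)+ 3/4 satisfied
(4,5)+ 4/4 satisfied
(4,6)+ 2/4 not
(4,7)+ 1/3 not
(5,1)+ 3/3 satisfied
(5,2)+ 2/3 satisfied
(5,3)+ 3/4 satisfied
(5,4)+ 3/3 satisfied
(5,5)+ 3/4 satisfied
(5,6)# 2/4 not
(5,7)# 1/3 not
(6,1)+ 1/2 not
(6,3)+ 1/2 not
(6,5)+ 2/3 satisfied
(6,6)# 1/4 not
(6,7)+ 1/3 not
(7,1)# 1/2 not
(7,2)# 2/2 satisfied
(7,3)# 1/3 not
(7,4)+ 1/2 not
(7,5)+ 3/3 satisfied
(7,6)+ 2/3 satisfied
(7,7)+ 2/2 satisfied
Unsatisfied: (1,6), (1,7), (2,1), (2,5), (2,6), (2,7), (3,1), (3,2), (3,5), (3,6), (4,1), (4,2), (4,3), (4,6), (4,7), (5,6), (5,7), (6,1), (6,3), (6,6), (6,7), (7,1), (7,3), (7,4) — 24 in total.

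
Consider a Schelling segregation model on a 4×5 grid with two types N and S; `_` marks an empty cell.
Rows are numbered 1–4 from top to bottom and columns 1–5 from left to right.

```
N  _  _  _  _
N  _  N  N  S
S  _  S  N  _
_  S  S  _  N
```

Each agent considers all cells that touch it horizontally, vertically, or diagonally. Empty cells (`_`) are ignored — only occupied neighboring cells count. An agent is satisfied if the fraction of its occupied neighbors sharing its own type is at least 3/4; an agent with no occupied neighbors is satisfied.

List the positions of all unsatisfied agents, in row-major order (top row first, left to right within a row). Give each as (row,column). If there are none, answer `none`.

(1,1)N 1/1 satisfied
(2,1)N 1/2 not
(2,3)N 2/3 not
(2,4)N 2/4 not
(2,5)S 0/2 not
(3,1)S 1/2 not
(3,3)S 2/5 not
(3,4)N 3/6 not
(4,2)S 3/3 satisfied
(4,3)S 2/3 not
(4,5)N 1/1 satisfied

(2,1), (2,3), (2,4), (2,5), (3,1), (3,3), (3,4), (4,3)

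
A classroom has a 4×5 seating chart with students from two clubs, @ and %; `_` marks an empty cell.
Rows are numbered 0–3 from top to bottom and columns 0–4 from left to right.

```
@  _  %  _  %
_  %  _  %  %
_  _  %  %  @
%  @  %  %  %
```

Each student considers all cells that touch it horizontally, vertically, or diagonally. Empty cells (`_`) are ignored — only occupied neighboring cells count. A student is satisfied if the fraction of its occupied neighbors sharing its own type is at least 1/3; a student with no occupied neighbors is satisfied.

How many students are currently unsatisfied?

Row 0: (0,0)@ 0/1 unhappy · (0,2)% 2/2 ok · (0,4)% 2/2 ok
Row 1: (1,1)% 2/3 ok · (1,3)% 5/6 ok · (1,4)% 3/4 ok
Row 2: (2,2)% 5/6 ok · (2,3)% 6/7 ok · (2,4)@ 0/5 unhappy
Row 3: (3,0)% 0/1 unhappy · (3,1)@ 0/3 unhappy · (3,2)% 3/4 ok · (3,3)% 4/5 ok · (3,4)% 2/3 ok
Unsatisfied: (0,0), (2,4), (3,0), (3,1) — 4 in total.

4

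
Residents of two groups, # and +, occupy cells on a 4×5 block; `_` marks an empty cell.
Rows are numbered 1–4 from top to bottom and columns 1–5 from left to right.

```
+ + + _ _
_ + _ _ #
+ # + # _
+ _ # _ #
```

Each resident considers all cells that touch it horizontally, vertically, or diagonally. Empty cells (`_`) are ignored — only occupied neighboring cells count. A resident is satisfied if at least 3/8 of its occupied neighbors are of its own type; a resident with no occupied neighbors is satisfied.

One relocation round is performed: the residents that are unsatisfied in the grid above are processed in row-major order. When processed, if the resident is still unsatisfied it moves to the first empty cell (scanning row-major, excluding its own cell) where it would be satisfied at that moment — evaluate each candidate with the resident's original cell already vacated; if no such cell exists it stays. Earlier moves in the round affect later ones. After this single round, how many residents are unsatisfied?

0

Initially unsatisfied (in order): (3,2), (3,3).
  (3,2) → (1,4).
  (3,3) → (2,1).
Resulting grid:
+ + + # _
+ + _ _ #
+ _ _ # _
+ _ # _ #
All satisfied now.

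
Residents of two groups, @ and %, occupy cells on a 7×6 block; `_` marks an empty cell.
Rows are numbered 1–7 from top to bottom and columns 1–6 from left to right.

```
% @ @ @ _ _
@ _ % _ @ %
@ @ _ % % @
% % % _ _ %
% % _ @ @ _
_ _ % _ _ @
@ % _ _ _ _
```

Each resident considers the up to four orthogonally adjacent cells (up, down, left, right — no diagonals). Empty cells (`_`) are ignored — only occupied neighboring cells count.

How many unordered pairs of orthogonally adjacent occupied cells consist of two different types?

Scan each occupied cell's neighbors to the right and below so each pair is counted once.
Row 1: %(1,1)–@(1,2)≠ %(1,1)–@(2,1)≠ @(1,2)–@(1,3)= @(1,3)–@(1,4)= @(1,3)–%(2,3)≠  → 3/5 unlike.
Row 2: @(2,1)–@(3,1)= @(2,5)–%(2,6)≠ @(2,5)–%(3,5)≠ %(2,6)–@(3,6)≠  → 3/4 unlike.
Row 3: @(3,1)–@(3,2)= @(3,1)–%(4,1)≠ @(3,2)–%(4,2)≠ %(3,4)–%(3,5)= %(3,5)–@(3,6)≠ @(3,6)–%(4,6)≠  → 4/6 unlike.
Row 4: %(4,1)–%(4,2)= %(4,1)–%(5,1)= %(4,2)–%(4,3)= %(4,2)–%(5,2)=  → 0/4 unlike.
Row 5: %(5,1)–%(5,2)= @(5,4)–@(5,5)=  → 0/2 unlike.
Row 7: @(7,1)–%(7,2)≠  → 1/1 unlike.
Total adjacent occupied pairs: 22; unlike-type pairs: 11.

11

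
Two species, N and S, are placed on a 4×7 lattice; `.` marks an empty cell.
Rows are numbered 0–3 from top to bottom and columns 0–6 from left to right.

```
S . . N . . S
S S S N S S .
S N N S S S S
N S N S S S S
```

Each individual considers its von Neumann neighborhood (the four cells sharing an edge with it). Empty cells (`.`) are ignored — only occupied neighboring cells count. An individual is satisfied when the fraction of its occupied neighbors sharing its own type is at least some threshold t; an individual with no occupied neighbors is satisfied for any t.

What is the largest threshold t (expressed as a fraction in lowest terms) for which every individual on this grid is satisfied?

Row 0: (0,0)S 1/1 · (0,3)N 1/1 · (0,6)S — no occupied neighbors
Row 1: (1,0)S 3/3 · (1,1)S 2/3 · (1,2)S 1/3 · (1,3)N 1/4 · (1,4)S 2/3 · (1,5)S 2/2
Row 2: (2,0)S 1/3 · (2,1)N 1/4 · (2,2)N 2/4 · (2,3)S 2/4 · (2,4)S 4/4 · (2,5)S 4/4 · (2,6)S 2/2
Row 3: (3,0)N 0/2 · (3,1)S 0/3 · (3,2)N 1/3 · (3,3)S 2/3 · (3,4)S 3/3 · (3,5)S 3/3 · (3,6)S 2/2
The smallest same-type fraction is 0/2 at (3,0), which reduces to 0/1. Any threshold above that leaves this individual unsatisfied.

0/1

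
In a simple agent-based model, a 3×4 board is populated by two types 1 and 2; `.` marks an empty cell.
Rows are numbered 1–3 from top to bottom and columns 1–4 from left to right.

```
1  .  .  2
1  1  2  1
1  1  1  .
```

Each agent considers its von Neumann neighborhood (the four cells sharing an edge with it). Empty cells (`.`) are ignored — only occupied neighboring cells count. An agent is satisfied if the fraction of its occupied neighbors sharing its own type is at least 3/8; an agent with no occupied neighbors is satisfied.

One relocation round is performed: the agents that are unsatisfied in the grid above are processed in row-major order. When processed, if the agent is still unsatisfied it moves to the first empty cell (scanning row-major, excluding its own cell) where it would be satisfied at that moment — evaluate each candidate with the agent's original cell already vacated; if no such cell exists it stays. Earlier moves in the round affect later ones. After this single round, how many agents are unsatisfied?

0

Initially unsatisfied (in order): (1,4), (2,3), (2,4).
  (1,4) → (1,3).
  (2,3) → (1,4).
  (2,4) → (1,2).
Resulting grid:
1 1 2 2
1 1 . .
1 1 1 .
All satisfied now.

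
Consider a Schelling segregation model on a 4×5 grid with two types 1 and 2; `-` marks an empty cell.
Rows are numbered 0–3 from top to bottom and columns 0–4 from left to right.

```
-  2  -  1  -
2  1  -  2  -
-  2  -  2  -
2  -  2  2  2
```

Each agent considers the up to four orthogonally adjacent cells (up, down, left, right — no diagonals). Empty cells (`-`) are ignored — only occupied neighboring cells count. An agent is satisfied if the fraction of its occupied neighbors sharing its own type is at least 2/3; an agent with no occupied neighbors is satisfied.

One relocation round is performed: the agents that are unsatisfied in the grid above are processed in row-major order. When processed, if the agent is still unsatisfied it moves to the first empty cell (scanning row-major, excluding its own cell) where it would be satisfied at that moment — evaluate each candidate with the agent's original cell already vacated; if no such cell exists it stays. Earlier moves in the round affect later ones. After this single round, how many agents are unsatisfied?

Initially unsatisfied (in order): (0,1), (0,3), (1,0), (1,1), (1,3), (2,1).
  (0,1) → (0,0).
  (0,3) → (0,2).
  (1,0) → (0,4).
  (1,1): no empty cell satisfies it; stays.
  (1,3): now satisfied by earlier moves; stays.
  (2,1) → (0,3).
Resulting grid:
2 - 1 2 2
- 1 - 2 -
- - - 2 -
2 - 2 2 2
Unsatisfied now: (0,2).

1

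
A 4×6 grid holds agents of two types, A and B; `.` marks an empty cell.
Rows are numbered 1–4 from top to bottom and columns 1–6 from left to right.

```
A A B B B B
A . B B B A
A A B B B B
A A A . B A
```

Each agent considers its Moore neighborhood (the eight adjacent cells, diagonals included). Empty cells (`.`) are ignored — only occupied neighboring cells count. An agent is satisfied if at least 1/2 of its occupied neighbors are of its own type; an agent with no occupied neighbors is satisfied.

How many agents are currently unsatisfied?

2

(1,1)A 2/2 ✓
(1,2)A 2/4 ✓
(1,3)B 3/4 ✓
(1,4)B 5/5 ✓
(1,5)B 4/5 ✓
(1,6)B 2/3 ✓
(2,1)A 4/4 ✓
(2,3)B 5/7 ✓
(2,4)B 8/8 ✓
(2,5)B 7/8 ✓
(2,6)A 0/5 ✗
(3,1)A 4/4 ✓
(3,2)A 5/7 ✓
(3,3)B 3/6 ✓
(3,4)B 6/7 ✓
(3,5)B 5/7 ✓
(3,6)B 3/5 ✓
(4,1)A 3/3 ✓
(4,2)A 4/5 ✓
(4,3)A 2/4 ✓
(4,5)B 3/4 ✓
(4,6)A 0/3 ✗
Unsatisfied: (2,6), (4,6) — 2 in total.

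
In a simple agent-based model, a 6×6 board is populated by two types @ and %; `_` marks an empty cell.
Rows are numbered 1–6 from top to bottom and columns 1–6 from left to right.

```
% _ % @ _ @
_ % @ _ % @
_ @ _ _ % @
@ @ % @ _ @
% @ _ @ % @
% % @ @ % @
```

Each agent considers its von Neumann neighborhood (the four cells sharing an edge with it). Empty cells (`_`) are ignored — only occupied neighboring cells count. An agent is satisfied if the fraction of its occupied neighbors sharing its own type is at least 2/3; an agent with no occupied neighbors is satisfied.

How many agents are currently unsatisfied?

Row 1: (1,1)% 0/0 ✓ · (1,3)% 0/2 ✗ · (1,4)@ 0/1 ✗ · (1,6)@ 1/1 ✓
Row 2: (2,2)% 0/2 ✗ · (2,3)@ 0/2 ✗ · (2,5)% 1/2 ✗ · (2,6)@ 2/3 ✓
Row 3: (3,2)@ 1/2 ✗ · (3,5)% 1/2 ✗ · (3,6)@ 2/3 ✓
Row 4: (4,1)@ 1/2 ✗ · (4,2)@ 3/4 ✓ · (4,3)% 0/2 ✗ · (4,4)@ 1/2 ✗ · (4,6)@ 2/2 ✓
Row 5: (5,1)% 1/3 ✗ · (5,2)@ 1/3 ✗ · (5,4)@ 2/3 ✓ · (5,5)% 1/3 ✗ · (5,6)@ 2/3 ✓
Row 6: (6,1)% 2/2 ✓ · (6,2)% 1/3 ✗ · (6,3)@ 1/2 ✗ · (6,4)@ 2/3 ✓ · (6,5)% 1/3 ✗ · (6,6)@ 1/2 ✗
Unsatisfied: (1,3), (1,4), (2,2), (2,3), (2,5), (3,2), (3,5), (4,1), (4,3), (4,4), (5,1), (5,2), (5,5), (6,2), (6,3), (6,5), (6,6) — 17 in total.

17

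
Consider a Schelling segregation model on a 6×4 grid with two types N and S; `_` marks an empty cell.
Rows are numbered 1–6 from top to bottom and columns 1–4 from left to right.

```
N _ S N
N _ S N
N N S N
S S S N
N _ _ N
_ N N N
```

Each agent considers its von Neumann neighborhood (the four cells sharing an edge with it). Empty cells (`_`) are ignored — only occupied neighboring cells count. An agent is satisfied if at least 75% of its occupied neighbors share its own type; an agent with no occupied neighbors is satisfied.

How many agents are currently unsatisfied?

13

(1,1)N 1/1 satisfied
(1,3)S 1/2 not
(1,4)N 1/2 not
(2,1)N 2/2 satisfied
(2,3)S 2/3 not
(2,4)N 2/3 not
(3,1)N 2/3 not
(3,2)N 1/3 not
(3,3)S 2/4 not
(3,4)N 2/3 not
(4,1)S 1/3 not
(4,2)S 2/3 not
(4,3)S 2/3 not
(4,4)N 2/3 not
(5,1)N 0/1 not
(5,4)N 2/2 satisfied
(6,2)N 1/1 satisfied
(6,3)N 2/2 satisfied
(6,4)N 2/2 satisfied
Unsatisfied: (1,3), (1,4), (2,3), (2,4), (3,1), (3,2), (3,3), (3,4), (4,1), (4,2), (4,3), (4,4), (5,1) — 13 in total.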